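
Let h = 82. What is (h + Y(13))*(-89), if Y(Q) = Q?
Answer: -8455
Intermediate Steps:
(h + Y(13))*(-89) = (82 + 13)*(-89) = 95*(-89) = -8455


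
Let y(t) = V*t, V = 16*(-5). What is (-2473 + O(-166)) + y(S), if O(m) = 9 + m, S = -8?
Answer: -1990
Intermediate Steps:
V = -80
y(t) = -80*t
(-2473 + O(-166)) + y(S) = (-2473 + (9 - 166)) - 80*(-8) = (-2473 - 157) + 640 = -2630 + 640 = -1990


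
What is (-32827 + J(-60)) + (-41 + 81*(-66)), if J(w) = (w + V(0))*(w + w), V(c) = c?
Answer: -31014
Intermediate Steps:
J(w) = 2*w² (J(w) = (w + 0)*(w + w) = w*(2*w) = 2*w²)
(-32827 + J(-60)) + (-41 + 81*(-66)) = (-32827 + 2*(-60)²) + (-41 + 81*(-66)) = (-32827 + 2*3600) + (-41 - 5346) = (-32827 + 7200) - 5387 = -25627 - 5387 = -31014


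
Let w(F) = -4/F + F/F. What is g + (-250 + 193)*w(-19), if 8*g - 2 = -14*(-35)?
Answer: -15/2 ≈ -7.5000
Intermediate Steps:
w(F) = 1 - 4/F (w(F) = -4/F + 1 = 1 - 4/F)
g = 123/2 (g = 1/4 + (-14*(-35))/8 = 1/4 + (1/8)*490 = 1/4 + 245/4 = 123/2 ≈ 61.500)
g + (-250 + 193)*w(-19) = 123/2 + (-250 + 193)*((-4 - 19)/(-19)) = 123/2 - (-3)*(-23) = 123/2 - 57*23/19 = 123/2 - 69 = -15/2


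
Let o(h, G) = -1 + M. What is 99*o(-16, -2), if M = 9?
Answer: 792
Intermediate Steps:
o(h, G) = 8 (o(h, G) = -1 + 9 = 8)
99*o(-16, -2) = 99*8 = 792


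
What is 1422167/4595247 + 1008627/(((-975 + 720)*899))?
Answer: -84487559254/20655635265 ≈ -4.0903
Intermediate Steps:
1422167/4595247 + 1008627/(((-975 + 720)*899)) = 1422167*(1/4595247) + 1008627/((-255*899)) = 1422167/4595247 + 1008627/(-229245) = 1422167/4595247 + 1008627*(-1/229245) = 1422167/4595247 - 19777/4495 = -84487559254/20655635265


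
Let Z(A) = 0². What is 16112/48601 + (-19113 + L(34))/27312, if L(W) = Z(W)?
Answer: -3074591/8348368 ≈ -0.36829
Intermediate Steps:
Z(A) = 0
L(W) = 0
16112/48601 + (-19113 + L(34))/27312 = 16112/48601 + (-19113 + 0)/27312 = 16112*(1/48601) - 19113*1/27312 = 304/917 - 6371/9104 = -3074591/8348368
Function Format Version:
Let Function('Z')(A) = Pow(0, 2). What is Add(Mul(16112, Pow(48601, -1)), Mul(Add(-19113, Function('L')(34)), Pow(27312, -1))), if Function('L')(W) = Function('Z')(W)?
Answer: Rational(-3074591, 8348368) ≈ -0.36829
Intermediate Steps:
Function('Z')(A) = 0
Function('L')(W) = 0
Add(Mul(16112, Pow(48601, -1)), Mul(Add(-19113, Function('L')(34)), Pow(27312, -1))) = Add(Mul(16112, Pow(48601, -1)), Mul(Add(-19113, 0), Pow(27312, -1))) = Add(Mul(16112, Rational(1, 48601)), Mul(-19113, Rational(1, 27312))) = Add(Rational(304, 917), Rational(-6371, 9104)) = Rational(-3074591, 8348368)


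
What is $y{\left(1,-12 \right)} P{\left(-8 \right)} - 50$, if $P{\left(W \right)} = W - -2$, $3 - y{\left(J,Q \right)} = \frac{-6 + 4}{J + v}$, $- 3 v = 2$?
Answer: $-104$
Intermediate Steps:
$v = - \frac{2}{3}$ ($v = \left(- \frac{1}{3}\right) 2 = - \frac{2}{3} \approx -0.66667$)
$y{\left(J,Q \right)} = 3 + \frac{2}{- \frac{2}{3} + J}$ ($y{\left(J,Q \right)} = 3 - \frac{-6 + 4}{J - \frac{2}{3}} = 3 - - \frac{2}{- \frac{2}{3} + J} = 3 + \frac{2}{- \frac{2}{3} + J}$)
$P{\left(W \right)} = 2 + W$ ($P{\left(W \right)} = W + 2 = 2 + W$)
$y{\left(1,-12 \right)} P{\left(-8 \right)} - 50 = 9 \cdot 1 \frac{1}{-2 + 3 \cdot 1} \left(2 - 8\right) - 50 = 9 \cdot 1 \frac{1}{-2 + 3} \left(-6\right) - 50 = 9 \cdot 1 \cdot 1^{-1} \left(-6\right) - 50 = 9 \cdot 1 \cdot 1 \left(-6\right) - 50 = 9 \left(-6\right) - 50 = -54 - 50 = -104$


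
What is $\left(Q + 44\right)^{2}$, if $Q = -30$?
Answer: $196$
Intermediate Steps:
$\left(Q + 44\right)^{2} = \left(-30 + 44\right)^{2} = 14^{2} = 196$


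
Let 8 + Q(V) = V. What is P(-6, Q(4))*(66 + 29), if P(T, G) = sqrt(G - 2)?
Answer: 95*I*sqrt(6) ≈ 232.7*I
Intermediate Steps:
Q(V) = -8 + V
P(T, G) = sqrt(-2 + G)
P(-6, Q(4))*(66 + 29) = sqrt(-2 + (-8 + 4))*(66 + 29) = sqrt(-2 - 4)*95 = sqrt(-6)*95 = (I*sqrt(6))*95 = 95*I*sqrt(6)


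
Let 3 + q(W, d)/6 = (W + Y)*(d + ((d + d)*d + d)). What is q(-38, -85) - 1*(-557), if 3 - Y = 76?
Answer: -9509941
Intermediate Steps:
Y = -73 (Y = 3 - 1*76 = 3 - 76 = -73)
q(W, d) = -18 + 6*(-73 + W)*(2*d + 2*d²) (q(W, d) = -18 + 6*((W - 73)*(d + ((d + d)*d + d))) = -18 + 6*((-73 + W)*(d + ((2*d)*d + d))) = -18 + 6*((-73 + W)*(d + (2*d² + d))) = -18 + 6*((-73 + W)*(d + (d + 2*d²))) = -18 + 6*((-73 + W)*(2*d + 2*d²)) = -18 + 6*(-73 + W)*(2*d + 2*d²))
q(-38, -85) - 1*(-557) = (-18 - 876*(-85) - 876*(-85)² + 12*(-38)*(-85) + 12*(-38)*(-85)²) - 1*(-557) = (-18 + 74460 - 876*7225 + 38760 + 12*(-38)*7225) + 557 = (-18 + 74460 - 6329100 + 38760 - 3294600) + 557 = -9510498 + 557 = -9509941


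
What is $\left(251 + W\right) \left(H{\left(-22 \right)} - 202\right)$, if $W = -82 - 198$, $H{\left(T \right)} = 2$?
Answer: $5800$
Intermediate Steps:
$W = -280$ ($W = -82 - 198 = -280$)
$\left(251 + W\right) \left(H{\left(-22 \right)} - 202\right) = \left(251 - 280\right) \left(2 - 202\right) = \left(-29\right) \left(-200\right) = 5800$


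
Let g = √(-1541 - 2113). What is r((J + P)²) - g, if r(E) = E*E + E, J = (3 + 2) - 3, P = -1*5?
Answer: 90 - 3*I*√406 ≈ 90.0 - 60.448*I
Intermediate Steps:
P = -5
J = 2 (J = 5 - 3 = 2)
r(E) = E + E² (r(E) = E² + E = E + E²)
g = 3*I*√406 (g = √(-3654) = 3*I*√406 ≈ 60.448*I)
r((J + P)²) - g = (2 - 5)²*(1 + (2 - 5)²) - 3*I*√406 = (-3)²*(1 + (-3)²) - 3*I*√406 = 9*(1 + 9) - 3*I*√406 = 9*10 - 3*I*√406 = 90 - 3*I*√406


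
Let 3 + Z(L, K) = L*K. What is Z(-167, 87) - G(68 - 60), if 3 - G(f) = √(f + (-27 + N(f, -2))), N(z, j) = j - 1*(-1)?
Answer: -14535 + 2*I*√5 ≈ -14535.0 + 4.4721*I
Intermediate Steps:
N(z, j) = 1 + j (N(z, j) = j + 1 = 1 + j)
G(f) = 3 - √(-28 + f) (G(f) = 3 - √(f + (-27 + (1 - 2))) = 3 - √(f + (-27 - 1)) = 3 - √(f - 28) = 3 - √(-28 + f))
Z(L, K) = -3 + K*L (Z(L, K) = -3 + L*K = -3 + K*L)
Z(-167, 87) - G(68 - 60) = (-3 + 87*(-167)) - (3 - √(-28 + (68 - 60))) = (-3 - 14529) - (3 - √(-28 + 8)) = -14532 - (3 - √(-20)) = -14532 - (3 - 2*I*√5) = -14532 + (-3 + 2*I*√5) = -14535 + 2*I*√5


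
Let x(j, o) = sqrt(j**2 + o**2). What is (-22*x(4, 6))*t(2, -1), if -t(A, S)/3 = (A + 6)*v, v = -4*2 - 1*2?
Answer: -10560*sqrt(13) ≈ -38075.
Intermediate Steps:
v = -10 (v = -8 - 2 = -10)
t(A, S) = 180 + 30*A (t(A, S) = -3*(A + 6)*(-10) = -3*(6 + A)*(-10) = -3*(-60 - 10*A) = 180 + 30*A)
(-22*x(4, 6))*t(2, -1) = (-22*sqrt(4**2 + 6**2))*(180 + 30*2) = (-22*sqrt(16 + 36))*(180 + 60) = -44*sqrt(13)*240 = -10560*sqrt(13)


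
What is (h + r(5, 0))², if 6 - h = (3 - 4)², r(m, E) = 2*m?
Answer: 225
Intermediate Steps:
h = 5 (h = 6 - (3 - 4)² = 6 - 1*(-1)² = 6 - 1*1 = 6 - 1 = 5)
(h + r(5, 0))² = (5 + 2*5)² = (5 + 10)² = 15² = 225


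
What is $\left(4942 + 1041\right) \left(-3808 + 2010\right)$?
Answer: $-10757434$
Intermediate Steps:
$\left(4942 + 1041\right) \left(-3808 + 2010\right) = 5983 \left(-1798\right) = -10757434$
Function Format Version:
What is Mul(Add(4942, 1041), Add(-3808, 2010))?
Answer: -10757434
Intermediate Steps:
Mul(Add(4942, 1041), Add(-3808, 2010)) = Mul(5983, -1798) = -10757434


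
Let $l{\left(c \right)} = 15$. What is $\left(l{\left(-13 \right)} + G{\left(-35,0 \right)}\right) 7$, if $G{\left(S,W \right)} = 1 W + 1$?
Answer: $112$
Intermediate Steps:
$G{\left(S,W \right)} = 1 + W$ ($G{\left(S,W \right)} = W + 1 = 1 + W$)
$\left(l{\left(-13 \right)} + G{\left(-35,0 \right)}\right) 7 = \left(15 + \left(1 + 0\right)\right) 7 = \left(15 + 1\right) 7 = 16 \cdot 7 = 112$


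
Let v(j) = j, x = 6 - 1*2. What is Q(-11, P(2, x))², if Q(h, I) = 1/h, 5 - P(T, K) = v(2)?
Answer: 1/121 ≈ 0.0082645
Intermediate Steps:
x = 4 (x = 6 - 2 = 4)
P(T, K) = 3 (P(T, K) = 5 - 1*2 = 5 - 2 = 3)
Q(-11, P(2, x))² = (1/(-11))² = (-1/11)² = 1/121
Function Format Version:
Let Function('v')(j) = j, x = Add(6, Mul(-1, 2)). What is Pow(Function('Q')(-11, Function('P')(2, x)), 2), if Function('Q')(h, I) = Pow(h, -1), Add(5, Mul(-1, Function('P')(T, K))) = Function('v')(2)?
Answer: Rational(1, 121) ≈ 0.0082645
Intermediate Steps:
x = 4 (x = Add(6, -2) = 4)
Function('P')(T, K) = 3 (Function('P')(T, K) = Add(5, Mul(-1, 2)) = Add(5, -2) = 3)
Pow(Function('Q')(-11, Function('P')(2, x)), 2) = Pow(Pow(-11, -1), 2) = Pow(Rational(-1, 11), 2) = Rational(1, 121)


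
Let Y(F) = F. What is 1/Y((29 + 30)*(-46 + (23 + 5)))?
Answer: -1/1062 ≈ -0.00094162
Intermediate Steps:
1/Y((29 + 30)*(-46 + (23 + 5))) = 1/((29 + 30)*(-46 + (23 + 5))) = 1/(59*(-46 + 28)) = 1/(59*(-18)) = 1/(-1062) = -1/1062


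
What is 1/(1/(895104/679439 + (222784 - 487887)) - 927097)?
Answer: -180120422113/166989102980375400 ≈ -1.0786e-6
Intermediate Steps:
1/(1/(895104/679439 + (222784 - 487887)) - 927097) = 1/(1/(895104*(1/679439) - 265103) - 927097) = 1/(1/(895104/679439 - 265103) - 927097) = 1/(1/(-180120422113/679439) - 927097) = 1/(-679439/180120422113 - 927097) = 1/(-166989102980375400/180120422113) = -180120422113/166989102980375400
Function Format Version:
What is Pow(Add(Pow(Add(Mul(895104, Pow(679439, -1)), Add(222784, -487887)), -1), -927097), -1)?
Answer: Rational(-180120422113, 166989102980375400) ≈ -1.0786e-6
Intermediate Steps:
Pow(Add(Pow(Add(Mul(895104, Pow(679439, -1)), Add(222784, -487887)), -1), -927097), -1) = Pow(Add(Pow(Add(Mul(895104, Rational(1, 679439)), -265103), -1), -927097), -1) = Pow(Add(Pow(Add(Rational(895104, 679439), -265103), -1), -927097), -1) = Pow(Add(Pow(Rational(-180120422113, 679439), -1), -927097), -1) = Pow(Add(Rational(-679439, 180120422113), -927097), -1) = Pow(Rational(-166989102980375400, 180120422113), -1) = Rational(-180120422113, 166989102980375400)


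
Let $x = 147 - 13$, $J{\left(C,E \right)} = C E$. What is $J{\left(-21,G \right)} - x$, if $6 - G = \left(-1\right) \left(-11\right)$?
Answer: $-29$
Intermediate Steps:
$G = -5$ ($G = 6 - \left(-1\right) \left(-11\right) = 6 - 11 = -5$)
$x = 134$ ($x = 147 - 13 = 134$)
$J{\left(-21,G \right)} - x = \left(-21\right) \left(-5\right) - 134 = 105 - 134 = -29$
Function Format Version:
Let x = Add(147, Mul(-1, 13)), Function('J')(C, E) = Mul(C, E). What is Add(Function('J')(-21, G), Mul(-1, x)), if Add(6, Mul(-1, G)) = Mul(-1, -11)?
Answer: -29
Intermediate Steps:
G = -5 (G = Add(6, Mul(-1, Mul(-1, -11))) = Add(6, Mul(-1, 11)) = Add(6, -11) = -5)
x = 134 (x = Add(147, -13) = 134)
Add(Function('J')(-21, G), Mul(-1, x)) = Add(Mul(-21, -5), Mul(-1, 134)) = Add(105, -134) = -29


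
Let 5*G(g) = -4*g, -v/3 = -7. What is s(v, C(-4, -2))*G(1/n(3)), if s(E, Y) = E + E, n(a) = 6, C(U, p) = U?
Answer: -28/5 ≈ -5.6000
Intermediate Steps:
v = 21 (v = -3*(-7) = 21)
s(E, Y) = 2*E
G(g) = -4*g/5 (G(g) = (-4*g)/5 = -4*g/5)
s(v, C(-4, -2))*G(1/n(3)) = (2*21)*(-⅘/6) = 42*(-⅘*⅙) = 42*(-2/15) = -28/5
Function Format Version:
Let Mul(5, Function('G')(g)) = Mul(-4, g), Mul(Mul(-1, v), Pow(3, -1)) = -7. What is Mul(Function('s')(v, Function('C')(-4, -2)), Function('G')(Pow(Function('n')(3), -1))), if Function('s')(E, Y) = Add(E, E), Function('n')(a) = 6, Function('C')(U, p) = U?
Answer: Rational(-28, 5) ≈ -5.6000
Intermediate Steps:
v = 21 (v = Mul(-3, -7) = 21)
Function('s')(E, Y) = Mul(2, E)
Function('G')(g) = Mul(Rational(-4, 5), g) (Function('G')(g) = Mul(Rational(1, 5), Mul(-4, g)) = Mul(Rational(-4, 5), g))
Mul(Function('s')(v, Function('C')(-4, -2)), Function('G')(Pow(Function('n')(3), -1))) = Mul(Mul(2, 21), Mul(Rational(-4, 5), Pow(6, -1))) = Mul(42, Mul(Rational(-4, 5), Rational(1, 6))) = Mul(42, Rational(-2, 15)) = Rational(-28, 5)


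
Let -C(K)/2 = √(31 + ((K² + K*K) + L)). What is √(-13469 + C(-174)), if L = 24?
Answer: √(-13469 - 2*√60607) ≈ 118.16*I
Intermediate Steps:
C(K) = -2*√(55 + 2*K²) (C(K) = -2*√(31 + ((K² + K*K) + 24)) = -2*√(31 + ((K² + K²) + 24)) = -2*√(31 + (2*K² + 24)) = -2*√(31 + (24 + 2*K²)) = -2*√(55 + 2*K²))
√(-13469 + C(-174)) = √(-13469 - 2*√(55 + 2*(-174)²)) = √(-13469 - 2*√(55 + 2*30276)) = √(-13469 - 2*√(55 + 60552)) = √(-13469 - 2*√60607)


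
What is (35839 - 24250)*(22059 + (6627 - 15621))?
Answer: 151410285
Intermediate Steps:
(35839 - 24250)*(22059 + (6627 - 15621)) = 11589*(22059 - 8994) = 11589*13065 = 151410285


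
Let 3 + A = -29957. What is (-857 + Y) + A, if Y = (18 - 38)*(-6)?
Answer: -30697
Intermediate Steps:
Y = 120 (Y = -20*(-6) = 120)
A = -29960 (A = -3 - 29957 = -29960)
(-857 + Y) + A = (-857 + 120) - 29960 = -737 - 29960 = -30697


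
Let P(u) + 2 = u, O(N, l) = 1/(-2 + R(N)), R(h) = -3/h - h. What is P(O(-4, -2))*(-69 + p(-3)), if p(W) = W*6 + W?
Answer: 1620/11 ≈ 147.27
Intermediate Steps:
R(h) = -h - 3/h
O(N, l) = 1/(-2 - N - 3/N) (O(N, l) = 1/(-2 + (-N - 3/N)) = 1/(-2 - N - 3/N))
p(W) = 7*W (p(W) = 6*W + W = 7*W)
P(u) = -2 + u
P(O(-4, -2))*(-69 + p(-3)) = (-2 - 1*(-4)/(3 - 4*(2 - 4)))*(-69 + 7*(-3)) = (-2 - 1*(-4)/(3 - 4*(-2)))*(-69 - 21) = (-2 - 1*(-4)/(3 + 8))*(-90) = (-2 - 1*(-4)/11)*(-90) = (-2 - 1*(-4)*1/11)*(-90) = (-2 + 4/11)*(-90) = -18/11*(-90) = 1620/11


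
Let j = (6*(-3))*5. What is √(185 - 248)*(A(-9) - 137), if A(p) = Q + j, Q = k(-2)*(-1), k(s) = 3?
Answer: -690*I*√7 ≈ -1825.6*I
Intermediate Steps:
j = -90 (j = -18*5 = -90)
Q = -3 (Q = 3*(-1) = -3)
A(p) = -93 (A(p) = -3 - 90 = -93)
√(185 - 248)*(A(-9) - 137) = √(185 - 248)*(-93 - 137) = √(-63)*(-230) = (3*I*√7)*(-230) = -690*I*√7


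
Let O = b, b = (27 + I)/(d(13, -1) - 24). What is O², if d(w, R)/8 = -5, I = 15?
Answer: 441/1024 ≈ 0.43066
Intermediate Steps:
d(w, R) = -40 (d(w, R) = 8*(-5) = -40)
b = -21/32 (b = (27 + 15)/(-40 - 24) = 42/(-64) = 42*(-1/64) = -21/32 ≈ -0.65625)
O = -21/32 ≈ -0.65625
O² = (-21/32)² = 441/1024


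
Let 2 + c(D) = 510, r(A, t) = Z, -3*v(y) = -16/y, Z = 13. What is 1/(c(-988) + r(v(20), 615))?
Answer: 1/521 ≈ 0.0019194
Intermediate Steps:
v(y) = 16/(3*y) (v(y) = -(-16)/(3*y) = 16/(3*y))
r(A, t) = 13
c(D) = 508 (c(D) = -2 + 510 = 508)
1/(c(-988) + r(v(20), 615)) = 1/(508 + 13) = 1/521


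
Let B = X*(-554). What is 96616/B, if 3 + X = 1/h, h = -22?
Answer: 1062776/18559 ≈ 57.265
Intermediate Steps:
X = -67/22 (X = -3 + 1/(-22) = -3 - 1/22 = -67/22 ≈ -3.0455)
B = 18559/11 (B = -67/22*(-554) = 18559/11 ≈ 1687.2)
96616/B = 96616/(18559/11) = 96616*(11/18559) = 1062776/18559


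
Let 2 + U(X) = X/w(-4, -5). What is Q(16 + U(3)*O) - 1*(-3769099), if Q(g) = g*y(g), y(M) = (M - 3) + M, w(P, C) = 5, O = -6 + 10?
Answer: 94232103/25 ≈ 3.7693e+6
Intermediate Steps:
O = 4
U(X) = -2 + X/5
y(M) = -3 + 2*M (y(M) = (-3 + M) + M = -3 + 2*M)
Q(g) = g*(-3 + 2*g)
Q(16 + U(3)*O) - 1*(-3769099) = (16 + (-2 + (1/5)*3)*4)*(-3 + 2*(16 + (-2 + (1/5)*3)*4)) - 1*(-3769099) = (16 + (-2 + 3/5)*4)*(-3 + 2*(16 + (-2 + 3/5)*4)) + 3769099 = (16 - 7/5*4)*(-3 + 2*(16 - 7/5*4)) + 3769099 = (16 - 28/5)*(-3 + 2*(16 - 28/5)) + 3769099 = 52*(-3 + 2*(52/5))/5 + 3769099 = 52*(-3 + 104/5)/5 + 3769099 = (52/5)*(89/5) + 3769099 = 4628/25 + 3769099 = 94232103/25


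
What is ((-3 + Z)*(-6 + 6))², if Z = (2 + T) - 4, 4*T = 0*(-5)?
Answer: 0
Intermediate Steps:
T = 0 (T = (0*(-5))/4 = (¼)*0 = 0)
Z = -2 (Z = (2 + 0) - 4 = 2 - 4 = -2)
((-3 + Z)*(-6 + 6))² = ((-3 - 2)*(-6 + 6))² = (-5*0)² = 0² = 0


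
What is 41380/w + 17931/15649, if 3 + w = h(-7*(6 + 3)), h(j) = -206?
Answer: -643808041/3270641 ≈ -196.84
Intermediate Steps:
w = -209 (w = -3 - 206 = -209)
41380/w + 17931/15649 = 41380/(-209) + 17931/15649 = 41380*(-1/209) + 17931*(1/15649) = -41380/209 + 17931/15649 = -643808041/3270641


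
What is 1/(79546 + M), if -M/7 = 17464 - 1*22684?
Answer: 1/116086 ≈ 8.6143e-6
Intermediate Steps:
M = 36540 (M = -7*(17464 - 1*22684) = -7*(17464 - 22684) = -7*(-5220) = 36540)
1/(79546 + M) = 1/(79546 + 36540) = 1/116086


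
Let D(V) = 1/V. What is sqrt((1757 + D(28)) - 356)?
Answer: sqrt(274603)/14 ≈ 37.430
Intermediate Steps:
sqrt((1757 + D(28)) - 356) = sqrt((1757 + 1/28) - 356) = sqrt(49197/28 - 356) = sqrt(39229/28) = sqrt(274603)/14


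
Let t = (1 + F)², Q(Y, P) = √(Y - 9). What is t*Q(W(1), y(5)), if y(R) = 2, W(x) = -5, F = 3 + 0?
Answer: 16*I*√14 ≈ 59.867*I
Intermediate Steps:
F = 3
Q(Y, P) = √(-9 + Y)
t = 16 (t = (1 + 3)² = 4² = 16)
t*Q(W(1), y(5)) = 16*√(-9 - 5) = 16*√(-14) = 16*(I*√14) = 16*I*√14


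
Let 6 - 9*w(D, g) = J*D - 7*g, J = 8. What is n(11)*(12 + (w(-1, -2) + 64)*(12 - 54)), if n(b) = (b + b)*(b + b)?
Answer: -1295184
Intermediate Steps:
w(D, g) = ⅔ - 8*D/9 + 7*g/9 (w(D, g) = ⅔ - (8*D - 7*g)/9 = ⅔ - (-7*g + 8*D)/9 = ⅔ + (-8*D/9 + 7*g/9) = ⅔ - 8*D/9 + 7*g/9)
n(b) = 4*b² (n(b) = (2*b)*(2*b) = 4*b²)
n(11)*(12 + (w(-1, -2) + 64)*(12 - 54)) = (4*11²)*(12 + ((⅔ - 8/9*(-1) + (7/9)*(-2)) + 64)*(12 - 54)) = (4*121)*(12 + ((⅔ + 8/9 - 14/9) + 64)*(-42)) = 484*(12 + (0 + 64)*(-42)) = 484*(12 + 64*(-42)) = 484*(12 - 2688) = 484*(-2676) = -1295184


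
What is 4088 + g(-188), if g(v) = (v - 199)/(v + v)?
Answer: 1537475/376 ≈ 4089.0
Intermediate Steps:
g(v) = (-199 + v)/(2*v) (g(v) = (-199 + v)/((2*v)) = (-199 + v)*(1/(2*v)) = (-199 + v)/(2*v))
4088 + g(-188) = 4088 + (½)*(-199 - 188)/(-188) = 4088 + (½)*(-1/188)*(-387) = 4088 + 387/376 = 1537475/376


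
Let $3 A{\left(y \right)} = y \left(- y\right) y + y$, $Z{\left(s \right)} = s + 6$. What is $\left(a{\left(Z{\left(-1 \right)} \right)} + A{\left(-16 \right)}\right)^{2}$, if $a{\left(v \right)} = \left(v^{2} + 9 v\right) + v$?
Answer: $2059225$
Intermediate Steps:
$Z{\left(s \right)} = 6 + s$
$A{\left(y \right)} = - \frac{y^{3}}{3} + \frac{y}{3}$ ($A{\left(y \right)} = \frac{y \left(- y\right) y + y}{3} = \frac{- y^{2} y + y}{3} = \frac{- y^{3} + y}{3} = \frac{y - y^{3}}{3} = - \frac{y^{3}}{3} + \frac{y}{3}$)
$a{\left(v \right)} = v^{2} + 10 v$
$\left(a{\left(Z{\left(-1 \right)} \right)} + A{\left(-16 \right)}\right)^{2} = \left(\left(6 - 1\right) \left(10 + \left(6 - 1\right)\right) + \frac{1}{3} \left(-16\right) \left(1 - \left(-16\right)^{2}\right)\right)^{2} = \left(5 \left(10 + 5\right) + \frac{1}{3} \left(-16\right) \left(1 - 256\right)\right)^{2} = \left(5 \cdot 15 + \frac{1}{3} \left(-16\right) \left(1 - 256\right)\right)^{2} = \left(75 + \frac{1}{3} \left(-16\right) \left(-255\right)\right)^{2} = \left(75 + 1360\right)^{2} = 1435^{2} = 2059225$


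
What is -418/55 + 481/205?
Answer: -1077/205 ≈ -5.2537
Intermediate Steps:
-418/55 + 481/205 = -418*1/55 + 481*(1/205) = -38/5 + 481/205 = -1077/205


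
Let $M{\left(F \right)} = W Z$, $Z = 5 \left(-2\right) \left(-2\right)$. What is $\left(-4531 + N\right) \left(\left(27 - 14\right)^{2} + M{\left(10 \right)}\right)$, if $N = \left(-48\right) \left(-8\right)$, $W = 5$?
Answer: $-1115543$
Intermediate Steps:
$Z = 20$ ($Z = \left(-10\right) \left(-2\right) = 20$)
$N = 384$
$M{\left(F \right)} = 100$ ($M{\left(F \right)} = 5 \cdot 20 = 100$)
$\left(-4531 + N\right) \left(\left(27 - 14\right)^{2} + M{\left(10 \right)}\right) = \left(-4531 + 384\right) \left(\left(27 - 14\right)^{2} + 100\right) = - 4147 \left(13^{2} + 100\right) = - 4147 \left(169 + 100\right) = \left(-4147\right) 269 = -1115543$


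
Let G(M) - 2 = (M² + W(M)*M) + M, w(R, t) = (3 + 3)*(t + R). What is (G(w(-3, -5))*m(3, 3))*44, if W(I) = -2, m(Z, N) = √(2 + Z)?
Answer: 103576*√5 ≈ 2.3160e+5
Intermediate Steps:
w(R, t) = 6*R + 6*t (w(R, t) = 6*(R + t) = 6*R + 6*t)
G(M) = 2 + M² - M (G(M) = 2 + ((M² - 2*M) + M) = 2 + (M² - M) = 2 + M² - M)
(G(w(-3, -5))*m(3, 3))*44 = ((2 + (6*(-3) + 6*(-5))² - (6*(-3) + 6*(-5)))*√(2 + 3))*44 = ((2 + (-18 - 30)² - (-18 - 30))*√5)*44 = ((2 + (-48)² - 1*(-48))*√5)*44 = ((2 + 2304 + 48)*√5)*44 = (2354*√5)*44 = 103576*√5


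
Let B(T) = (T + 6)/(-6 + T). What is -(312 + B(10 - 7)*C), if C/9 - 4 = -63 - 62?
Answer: -3579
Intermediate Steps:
C = -1089 (C = 36 + 9*(-63 - 62) = 36 + 9*(-125) = 36 - 1125 = -1089)
B(T) = (6 + T)/(-6 + T)
-(312 + B(10 - 7)*C) = -(312 + ((6 + (10 - 7))/(-6 + (10 - 7)))*(-1089)) = -(312 + ((6 + 3)/(-6 + 3))*(-1089)) = -(312 + (9/(-3))*(-1089)) = -(312 - ⅓*9*(-1089)) = -(312 - 3*(-1089)) = -(312 + 3267) = -1*3579 = -3579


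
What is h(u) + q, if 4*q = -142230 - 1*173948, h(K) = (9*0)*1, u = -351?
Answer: -158089/2 ≈ -79045.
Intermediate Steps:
h(K) = 0 (h(K) = 0*1 = 0)
q = -158089/2 (q = (-142230 - 1*173948)/4 = (-142230 - 173948)/4 = (¼)*(-316178) = -158089/2 ≈ -79045.)
h(u) + q = 0 - 158089/2 = -158089/2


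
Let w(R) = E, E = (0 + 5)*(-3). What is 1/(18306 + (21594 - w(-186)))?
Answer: 1/39915 ≈ 2.5053e-5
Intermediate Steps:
E = -15 (E = 5*(-3) = -15)
w(R) = -15
1/(18306 + (21594 - w(-186))) = 1/(18306 + (21594 - 1*(-15))) = 1/(18306 + (21594 + 15)) = 1/(18306 + 21609) = 1/39915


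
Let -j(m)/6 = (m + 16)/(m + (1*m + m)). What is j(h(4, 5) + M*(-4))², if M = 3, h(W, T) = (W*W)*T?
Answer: 1764/289 ≈ 6.1038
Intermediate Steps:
h(W, T) = T*W² (h(W, T) = W²*T = T*W²)
j(m) = -2*(16 + m)/m (j(m) = -6*(m + 16)/(m + (1*m + m)) = -6*(16 + m)/(m + (m + m)) = -6*(16 + m)/(m + 2*m) = -6*(16 + m)/(3*m) = -6*(16 + m)*1/(3*m) = -2*(16 + m)/m)
j(h(4, 5) + M*(-4))² = (-2 - 32/(5*4² + 3*(-4)))² = (-2 - 32/(5*16 - 12))² = (-2 - 32/(80 - 12))² = (-2 - 32/68)² = (-2 - 32*1/68)² = (-2 - 8/17)² = (-42/17)² = 1764/289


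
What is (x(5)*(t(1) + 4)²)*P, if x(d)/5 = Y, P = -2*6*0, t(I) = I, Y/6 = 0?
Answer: 0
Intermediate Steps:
Y = 0 (Y = 6*0 = 0)
P = 0 (P = -12*0 = 0)
x(d) = 0 (x(d) = 5*0 = 0)
(x(5)*(t(1) + 4)²)*P = (0*(1 + 4)²)*0 = (0*5²)*0 = (0*25)*0 = 0*0 = 0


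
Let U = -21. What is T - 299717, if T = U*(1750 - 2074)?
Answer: -292913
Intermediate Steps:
T = 6804 (T = -21*(1750 - 2074) = -21*(-324) = 6804)
T - 299717 = 6804 - 299717 = -292913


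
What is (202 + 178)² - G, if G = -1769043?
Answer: 1913443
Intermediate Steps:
(202 + 178)² - G = (202 + 178)² - 1*(-1769043) = 380² + 1769043 = 144400 + 1769043 = 1913443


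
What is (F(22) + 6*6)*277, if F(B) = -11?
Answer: 6925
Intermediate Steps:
(F(22) + 6*6)*277 = (-11 + 6*6)*277 = (-11 + 36)*277 = 25*277 = 6925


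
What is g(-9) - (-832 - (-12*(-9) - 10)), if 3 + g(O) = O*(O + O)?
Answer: 1089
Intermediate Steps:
g(O) = -3 + 2*O² (g(O) = -3 + O*(O + O) = -3 + O*(2*O) = -3 + 2*O²)
g(-9) - (-832 - (-12*(-9) - 10)) = (-3 + 2*(-9)²) - (-832 - (-12*(-9) - 10)) = (-3 + 2*81) - (-832 - (108 - 10)) = (-3 + 162) - (-832 - 1*98) = 159 - (-832 - 98) = 159 - 1*(-930) = 159 + 930 = 1089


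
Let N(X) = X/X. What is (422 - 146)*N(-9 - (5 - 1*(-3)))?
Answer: 276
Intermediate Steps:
N(X) = 1
(422 - 146)*N(-9 - (5 - 1*(-3))) = (422 - 146)*1 = 276*1 = 276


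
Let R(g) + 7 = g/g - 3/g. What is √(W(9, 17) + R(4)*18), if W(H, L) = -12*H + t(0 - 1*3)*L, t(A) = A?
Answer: I*√1122/2 ≈ 16.748*I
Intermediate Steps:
R(g) = -6 - 3/g (R(g) = -7 + (g/g - 3/g) = -7 + (1 - 3/g) = -6 - 3/g)
W(H, L) = -12*H - 3*L (W(H, L) = -12*H + (0 - 1*3)*L = -12*H + (0 - 3)*L = -12*H - 3*L)
√(W(9, 17) + R(4)*18) = √((-12*9 - 3*17) + (-6 - 3/4)*18) = √((-108 - 51) + (-6 - 3*¼)*18) = √(-159 + (-6 - ¾)*18) = √(-159 - 27/4*18) = √(-159 - 243/2) = √(-561/2) = I*√1122/2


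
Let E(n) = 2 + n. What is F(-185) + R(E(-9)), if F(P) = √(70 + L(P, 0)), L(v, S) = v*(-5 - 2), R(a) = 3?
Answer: 3 + √1365 ≈ 39.946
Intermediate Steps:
L(v, S) = -7*v (L(v, S) = v*(-7) = -7*v)
F(P) = √(70 - 7*P)
F(-185) + R(E(-9)) = √(70 - 7*(-185)) + 3 = √(70 + 1295) + 3 = √1365 + 3 = 3 + √1365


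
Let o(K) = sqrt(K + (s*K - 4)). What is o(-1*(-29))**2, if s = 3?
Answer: 112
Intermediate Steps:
o(K) = sqrt(-4 + 4*K) (o(K) = sqrt(K + (3*K - 4)) = sqrt(K + (-4 + 3*K)) = sqrt(-4 + 4*K))
o(-1*(-29))**2 = (2*sqrt(-1 - 1*(-29)))**2 = (2*sqrt(-1 + 29))**2 = (2*sqrt(28))**2 = (2*(2*sqrt(7)))**2 = (4*sqrt(7))**2 = 112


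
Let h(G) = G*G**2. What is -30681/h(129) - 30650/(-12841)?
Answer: 7266893681/3062848161 ≈ 2.3726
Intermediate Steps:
h(G) = G**3
-30681/h(129) - 30650/(-12841) = -30681/(129**3) - 30650/(-12841) = -30681/2146689 - 30650*(-1/12841) = -30681*1/2146689 + 30650/12841 = -3409/238521 + 30650/12841 = 7266893681/3062848161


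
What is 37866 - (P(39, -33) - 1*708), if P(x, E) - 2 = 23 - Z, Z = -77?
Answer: 38472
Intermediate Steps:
P(x, E) = 102 (P(x, E) = 2 + (23 - 1*(-77)) = 2 + (23 + 77) = 2 + 100 = 102)
37866 - (P(39, -33) - 1*708) = 37866 - (102 - 1*708) = 37866 - (102 - 708) = 37866 - 1*(-606) = 37866 + 606 = 38472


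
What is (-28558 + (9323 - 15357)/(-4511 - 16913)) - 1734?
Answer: -324484887/10712 ≈ -30292.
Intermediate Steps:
(-28558 + (9323 - 15357)/(-4511 - 16913)) - 1734 = (-28558 - 6034/(-21424)) - 1734 = (-28558 - 6034*(-1/21424)) - 1734 = (-28558 + 3017/10712) - 1734 = -305910279/10712 - 1734 = -324484887/10712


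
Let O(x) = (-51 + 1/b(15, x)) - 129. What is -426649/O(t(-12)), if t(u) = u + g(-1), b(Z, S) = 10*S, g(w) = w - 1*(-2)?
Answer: 46931390/19801 ≈ 2370.2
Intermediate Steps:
g(w) = 2 + w (g(w) = w + 2 = 2 + w)
t(u) = 1 + u (t(u) = u + (2 - 1) = u + 1 = 1 + u)
O(x) = -180 + 1/(10*x) (O(x) = (-51 + 1/(10*x)) - 129 = -180 + 1/(10*x))
-426649/O(t(-12)) = -426649/(-180 + 1/(10*(1 - 12))) = -426649/(-180 + (⅒)/(-11)) = -426649/(-180 + (⅒)*(-1/11)) = -426649/(-180 - 1/110) = -426649/(-19801/110) = -426649*(-110/19801) = 46931390/19801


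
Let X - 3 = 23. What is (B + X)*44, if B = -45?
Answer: -836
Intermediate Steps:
X = 26 (X = 3 + 23 = 26)
(B + X)*44 = (-45 + 26)*44 = -19*44 = -836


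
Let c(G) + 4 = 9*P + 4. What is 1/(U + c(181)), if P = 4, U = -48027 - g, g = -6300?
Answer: -1/41691 ≈ -2.3986e-5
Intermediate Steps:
U = -41727 (U = -48027 - 1*(-6300) = -48027 + 6300 = -41727)
c(G) = 36 (c(G) = -4 + (9*4 + 4) = -4 + (36 + 4) = -4 + 40 = 36)
1/(U + c(181)) = 1/(-41727 + 36) = 1/(-41691) = -1/41691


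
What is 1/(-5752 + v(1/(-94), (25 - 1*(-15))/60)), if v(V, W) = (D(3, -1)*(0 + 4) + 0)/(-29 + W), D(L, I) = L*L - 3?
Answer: -85/488992 ≈ -0.00017383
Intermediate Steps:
D(L, I) = -3 + L**2 (D(L, I) = L**2 - 3 = -3 + L**2)
v(V, W) = 24/(-29 + W) (v(V, W) = ((-3 + 3**2)*(0 + 4) + 0)/(-29 + W) = ((-3 + 9)*4 + 0)/(-29 + W) = (6*4 + 0)/(-29 + W) = (24 + 0)/(-29 + W) = 24/(-29 + W))
1/(-5752 + v(1/(-94), (25 - 1*(-15))/60)) = 1/(-5752 + 24/(-29 + (25 - 1*(-15))/60)) = 1/(-5752 + 24/(-29 + (25 + 15)*(1/60))) = 1/(-5752 + 24/(-29 + 40*(1/60))) = 1/(-5752 + 24/(-29 + 2/3)) = 1/(-5752 + 24/(-85/3)) = 1/(-5752 + 24*(-3/85)) = 1/(-5752 - 72/85) = 1/(-488992/85) = -85/488992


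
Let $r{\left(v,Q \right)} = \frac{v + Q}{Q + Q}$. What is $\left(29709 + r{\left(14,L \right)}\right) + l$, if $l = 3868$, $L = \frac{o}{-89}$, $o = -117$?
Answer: $\frac{7858381}{234} \approx 33583.0$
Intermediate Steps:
$L = \frac{117}{89}$ ($L = - \frac{117}{-89} = \left(-117\right) \left(- \frac{1}{89}\right) = \frac{117}{89} \approx 1.3146$)
$r{\left(v,Q \right)} = \frac{Q + v}{2 Q}$
$\left(29709 + r{\left(14,L \right)}\right) + l = \left(29709 + \frac{\frac{117}{89} + 14}{2 \cdot \frac{117}{89}}\right) + 3868 = \left(29709 + \frac{1}{2} \cdot \frac{89}{117} \cdot \frac{1363}{89}\right) + 3868 = \left(29709 + \frac{1363}{234}\right) + 3868 = \frac{6953269}{234} + 3868 = \frac{7858381}{234}$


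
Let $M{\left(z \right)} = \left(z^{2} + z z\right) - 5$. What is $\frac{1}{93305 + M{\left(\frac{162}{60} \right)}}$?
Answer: $\frac{50}{4665729} \approx 1.0716 \cdot 10^{-5}$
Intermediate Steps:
$M{\left(z \right)} = -5 + 2 z^{2}$ ($M{\left(z \right)} = \left(z^{2} + z^{2}\right) - 5 = 2 z^{2} - 5 = -5 + 2 z^{2}$)
$\frac{1}{93305 + M{\left(\frac{162}{60} \right)}} = \frac{1}{93305 - \left(5 - 2 \left(\frac{162}{60}\right)^{2}\right)} = \frac{1}{93305 - \left(5 - 2 \left(162 \cdot \frac{1}{60}\right)^{2}\right)} = \frac{1}{93305 - \left(5 - 2 \left(\frac{27}{10}\right)^{2}\right)} = \frac{1}{93305 + \left(-5 + 2 \cdot \frac{729}{100}\right)} = \frac{1}{93305 + \left(-5 + \frac{729}{50}\right)} = \frac{1}{93305 + \frac{479}{50}} = \frac{1}{\frac{4665729}{50}} = \frac{50}{4665729}$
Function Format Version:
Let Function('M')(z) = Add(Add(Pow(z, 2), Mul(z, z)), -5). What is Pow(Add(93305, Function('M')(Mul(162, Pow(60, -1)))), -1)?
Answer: Rational(50, 4665729) ≈ 1.0716e-5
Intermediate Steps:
Function('M')(z) = Add(-5, Mul(2, Pow(z, 2))) (Function('M')(z) = Add(Add(Pow(z, 2), Pow(z, 2)), -5) = Add(Mul(2, Pow(z, 2)), -5) = Add(-5, Mul(2, Pow(z, 2))))
Pow(Add(93305, Function('M')(Mul(162, Pow(60, -1)))), -1) = Pow(Add(93305, Add(-5, Mul(2, Pow(Mul(162, Pow(60, -1)), 2)))), -1) = Pow(Add(93305, Add(-5, Mul(2, Pow(Mul(162, Rational(1, 60)), 2)))), -1) = Pow(Add(93305, Add(-5, Mul(2, Pow(Rational(27, 10), 2)))), -1) = Pow(Add(93305, Add(-5, Mul(2, Rational(729, 100)))), -1) = Pow(Add(93305, Add(-5, Rational(729, 50))), -1) = Pow(Add(93305, Rational(479, 50)), -1) = Pow(Rational(4665729, 50), -1) = Rational(50, 4665729)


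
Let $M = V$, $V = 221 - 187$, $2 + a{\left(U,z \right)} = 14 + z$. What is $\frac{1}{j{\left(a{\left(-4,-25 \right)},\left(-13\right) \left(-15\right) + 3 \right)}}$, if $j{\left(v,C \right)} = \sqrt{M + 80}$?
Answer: $\frac{\sqrt{114}}{114} \approx 0.093659$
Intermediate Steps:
$a{\left(U,z \right)} = 12 + z$ ($a{\left(U,z \right)} = -2 + \left(14 + z\right) = 12 + z$)
$V = 34$
$M = 34$
$j{\left(v,C \right)} = \sqrt{114}$ ($j{\left(v,C \right)} = \sqrt{34 + 80} = \sqrt{114}$)
$\frac{1}{j{\left(a{\left(-4,-25 \right)},\left(-13\right) \left(-15\right) + 3 \right)}} = \frac{1}{\sqrt{114}} = \frac{\sqrt{114}}{114}$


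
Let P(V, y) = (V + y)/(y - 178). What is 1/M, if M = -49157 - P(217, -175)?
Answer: -353/17352379 ≈ -2.0343e-5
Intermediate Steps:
P(V, y) = (V + y)/(-178 + y)
M = -17352379/353 (M = -49157 - (217 - 175)/(-178 - 175) = -49157 - 42/(-353) = -49157 - (-1)*42/353 = -49157 - 1*(-42/353) = -49157 + 42/353 = -17352379/353 ≈ -49157.)
1/M = 1/(-17352379/353) = -353/17352379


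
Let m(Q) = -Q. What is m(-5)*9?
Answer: 45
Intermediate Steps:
m(-5)*9 = -1*(-5)*9 = 5*9 = 45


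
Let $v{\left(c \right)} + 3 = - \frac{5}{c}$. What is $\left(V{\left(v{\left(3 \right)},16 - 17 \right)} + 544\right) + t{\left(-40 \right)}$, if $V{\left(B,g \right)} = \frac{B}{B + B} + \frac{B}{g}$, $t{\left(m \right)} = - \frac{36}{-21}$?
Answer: $\frac{23137}{42} \approx 550.88$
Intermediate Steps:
$t{\left(m \right)} = \frac{12}{7}$ ($t{\left(m \right)} = \left(-36\right) \left(- \frac{1}{21}\right) = \frac{12}{7}$)
$v{\left(c \right)} = -3 - \frac{5}{c}$
$V{\left(B,g \right)} = \frac{1}{2} + \frac{B}{g}$ ($V{\left(B,g \right)} = \frac{B}{2 B} + \frac{B}{g} = B \frac{1}{2 B} + \frac{B}{g} = \frac{1}{2} + \frac{B}{g}$)
$\left(V{\left(v{\left(3 \right)},16 - 17 \right)} + 544\right) + t{\left(-40 \right)} = \left(\frac{\left(-3 - \frac{5}{3}\right) + \frac{16 - 17}{2}}{16 - 17} + 544\right) + \frac{12}{7} = \left(\frac{\left(-3 - \frac{5}{3}\right) + \frac{1}{2} \left(-1\right)}{-1} + 544\right) + \frac{12}{7} = \left(- (- \frac{14}{3} - \frac{1}{2}) + 544\right) + \frac{12}{7} = \left(\left(-1\right) \left(- \frac{31}{6}\right) + 544\right) + \frac{12}{7} = \left(\frac{31}{6} + 544\right) + \frac{12}{7} = \frac{3295}{6} + \frac{12}{7} = \frac{23137}{42}$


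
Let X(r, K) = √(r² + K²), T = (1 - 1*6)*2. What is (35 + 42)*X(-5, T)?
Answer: 385*√5 ≈ 860.89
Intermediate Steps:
T = -10 (T = (1 - 6)*2 = -5*2 = -10)
X(r, K) = √(K² + r²)
(35 + 42)*X(-5, T) = (35 + 42)*√((-10)² + (-5)²) = 77*√(100 + 25) = 77*√125 = 77*(5*√5) = 385*√5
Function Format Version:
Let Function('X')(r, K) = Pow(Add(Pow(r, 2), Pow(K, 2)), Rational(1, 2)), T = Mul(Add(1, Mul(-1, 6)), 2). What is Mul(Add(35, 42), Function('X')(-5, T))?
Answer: Mul(385, Pow(5, Rational(1, 2))) ≈ 860.89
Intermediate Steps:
T = -10 (T = Mul(Add(1, -6), 2) = Mul(-5, 2) = -10)
Function('X')(r, K) = Pow(Add(Pow(K, 2), Pow(r, 2)), Rational(1, 2))
Mul(Add(35, 42), Function('X')(-5, T)) = Mul(Add(35, 42), Pow(Add(Pow(-10, 2), Pow(-5, 2)), Rational(1, 2))) = Mul(77, Pow(Add(100, 25), Rational(1, 2))) = Mul(77, Pow(125, Rational(1, 2))) = Mul(77, Mul(5, Pow(5, Rational(1, 2)))) = Mul(385, Pow(5, Rational(1, 2)))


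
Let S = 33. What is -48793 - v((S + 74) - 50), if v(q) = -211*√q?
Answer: -48793 + 211*√57 ≈ -47200.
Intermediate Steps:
-48793 - v((S + 74) - 50) = -48793 - (-211)*√((33 + 74) - 50) = -48793 - (-211)*√(107 - 50) = -48793 - (-211)*√57 = -48793 + 211*√57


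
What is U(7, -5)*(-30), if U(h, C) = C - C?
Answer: 0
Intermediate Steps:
U(h, C) = 0
U(7, -5)*(-30) = 0*(-30) = 0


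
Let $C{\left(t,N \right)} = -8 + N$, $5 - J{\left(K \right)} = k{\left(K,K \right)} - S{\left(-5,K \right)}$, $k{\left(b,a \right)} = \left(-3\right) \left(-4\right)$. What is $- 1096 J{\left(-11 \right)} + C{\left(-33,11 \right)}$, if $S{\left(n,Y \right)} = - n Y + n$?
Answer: $73435$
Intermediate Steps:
$S{\left(n,Y \right)} = n - Y n$ ($S{\left(n,Y \right)} = - Y n + n = n - Y n$)
$k{\left(b,a \right)} = 12$
$J{\left(K \right)} = -12 + 5 K$ ($J{\left(K \right)} = 5 - \left(12 - - 5 \left(1 - K\right)\right) = 5 - \left(12 - \left(-5 + 5 K\right)\right) = 5 - \left(17 - 5 K\right) = 5 + \left(-17 + 5 K\right) = -12 + 5 K$)
$- 1096 J{\left(-11 \right)} + C{\left(-33,11 \right)} = - 1096 \left(-12 + 5 \left(-11\right)\right) + \left(-8 + 11\right) = - 1096 \left(-12 - 55\right) + 3 = \left(-1096\right) \left(-67\right) + 3 = 73432 + 3 = 73435$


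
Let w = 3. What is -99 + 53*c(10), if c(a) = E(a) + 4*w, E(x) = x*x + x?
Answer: 6367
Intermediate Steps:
E(x) = x + x² (E(x) = x² + x = x + x²)
c(a) = 12 + a*(1 + a) (c(a) = a*(1 + a) + 4*3 = a*(1 + a) + 12 = 12 + a*(1 + a))
-99 + 53*c(10) = -99 + 53*(12 + 10*(1 + 10)) = -99 + 53*(12 + 10*11) = -99 + 53*(12 + 110) = -99 + 53*122 = -99 + 6466 = 6367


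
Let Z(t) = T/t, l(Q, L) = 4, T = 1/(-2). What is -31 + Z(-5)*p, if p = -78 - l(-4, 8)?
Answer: -196/5 ≈ -39.200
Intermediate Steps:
T = -½ ≈ -0.50000
p = -82 (p = -78 - 1*4 = -78 - 4 = -82)
Z(t) = -1/(2*t)
-31 + Z(-5)*p = -31 - ½/(-5)*(-82) = -31 - ½*(-⅕)*(-82) = -31 + (⅒)*(-82) = -31 - 41/5 = -196/5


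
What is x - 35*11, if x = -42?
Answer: -427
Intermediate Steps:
x - 35*11 = -42 - 35*11 = -42 - 385 = -427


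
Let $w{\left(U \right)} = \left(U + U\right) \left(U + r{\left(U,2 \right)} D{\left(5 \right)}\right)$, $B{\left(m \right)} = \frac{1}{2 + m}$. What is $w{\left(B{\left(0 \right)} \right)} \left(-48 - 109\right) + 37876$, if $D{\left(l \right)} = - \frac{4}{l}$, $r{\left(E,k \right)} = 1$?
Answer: $\frac{379231}{10} \approx 37923.0$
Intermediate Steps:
$w{\left(U \right)} = 2 U \left(- \frac{4}{5} + U\right)$ ($w{\left(U \right)} = \left(U + U\right) \left(U + 1 \left(- \frac{4}{5}\right)\right) = 2 U \left(U + 1 \left(\left(-4\right) \frac{1}{5}\right)\right) = 2 U \left(U + 1 \left(- \frac{4}{5}\right)\right) = 2 U \left(U - \frac{4}{5}\right) = 2 U \left(- \frac{4}{5} + U\right)$)
$w{\left(B{\left(0 \right)} \right)} \left(-48 - 109\right) + 37876 = \frac{2 \left(-4 + \frac{5}{2 + 0}\right)}{5 \left(2 + 0\right)} \left(-48 - 109\right) + 37876 = \frac{2 \left(-4 + \frac{5}{2}\right)}{5 \cdot 2} \left(-157\right) + 37876 = \frac{2}{5} \cdot \frac{1}{2} \left(-4 + 5 \cdot \frac{1}{2}\right) \left(-157\right) + 37876 = \frac{2}{5} \cdot \frac{1}{2} \left(-4 + \frac{5}{2}\right) \left(-157\right) + 37876 = \frac{2}{5} \cdot \frac{1}{2} \left(- \frac{3}{2}\right) \left(-157\right) + 37876 = \left(- \frac{3}{10}\right) \left(-157\right) + 37876 = \frac{471}{10} + 37876 = \frac{379231}{10}$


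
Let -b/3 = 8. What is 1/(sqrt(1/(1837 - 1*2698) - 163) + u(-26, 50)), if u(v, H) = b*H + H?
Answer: -495075/569406422 - I*sqrt(30209046)/569406422 ≈ -0.00086946 - 9.6526e-6*I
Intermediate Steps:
b = -24 (b = -3*8 = -24)
u(v, H) = -23*H (u(v, H) = -24*H + H = -23*H)
1/(sqrt(1/(1837 - 1*2698) - 163) + u(-26, 50)) = 1/(sqrt(1/(1837 - 1*2698) - 163) - 23*50) = 1/(sqrt(1/(1837 - 2698) - 163) - 1150) = 1/(sqrt(1/(-861) - 163) - 1150) = 1/(sqrt(-1/861 - 163) - 1150) = 1/(sqrt(-140344/861) - 1150) = 1/(2*I*sqrt(30209046)/861 - 1150) = 1/(-1150 + 2*I*sqrt(30209046)/861)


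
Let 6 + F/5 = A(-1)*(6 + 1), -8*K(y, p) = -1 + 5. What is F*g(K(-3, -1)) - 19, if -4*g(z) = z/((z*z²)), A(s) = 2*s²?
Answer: -59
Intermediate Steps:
K(y, p) = -½ (K(y, p) = -(-1 + 5)/8 = -⅛*4 = -½)
g(z) = -1/(4*z²) (g(z) = -z/(4*(z*z²)) = -z/(4*(z³)) = -z/(4*z³) = -1/(4*z²))
F = 40 (F = -30 + 5*((2*(-1)²)*(6 + 1)) = -30 + 5*((2*1)*7) = -30 + 5*(2*7) = -30 + 5*14 = -30 + 70 = 40)
F*g(K(-3, -1)) - 19 = 40*(-1/(4*(-½)²)) - 19 = 40*(-¼*4) - 19 = 40*(-1) - 19 = -40 - 19 = -59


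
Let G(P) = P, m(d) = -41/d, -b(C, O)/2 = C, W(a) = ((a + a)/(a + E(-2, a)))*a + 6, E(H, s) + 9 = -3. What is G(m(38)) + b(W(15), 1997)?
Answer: -11897/38 ≈ -313.08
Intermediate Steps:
E(H, s) = -12 (E(H, s) = -9 - 3 = -12)
W(a) = 6 + 2*a²/(-12 + a) (W(a) = ((a + a)/(a - 12))*a + 6 = ((2*a)/(-12 + a))*a + 6 = (2*a/(-12 + a))*a + 6 = 2*a²/(-12 + a) + 6 = 6 + 2*a²/(-12 + a))
b(C, O) = -2*C
G(m(38)) + b(W(15), 1997) = -41/38 - 4*(-36 + 15² + 3*15)/(-12 + 15) = -41*1/38 - 4*(-36 + 225 + 45)/3 = -41/38 - 4*234/3 = -41/38 - 2*156 = -41/38 - 312 = -11897/38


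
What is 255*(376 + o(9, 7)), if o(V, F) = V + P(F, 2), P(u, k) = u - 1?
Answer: 99705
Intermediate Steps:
P(u, k) = -1 + u
o(V, F) = -1 + F + V (o(V, F) = V + (-1 + F) = -1 + F + V)
255*(376 + o(9, 7)) = 255*(376 + (-1 + 7 + 9)) = 255*(376 + 15) = 255*391 = 99705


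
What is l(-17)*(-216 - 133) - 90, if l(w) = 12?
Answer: -4278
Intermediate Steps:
l(-17)*(-216 - 133) - 90 = 12*(-216 - 133) - 90 = 12*(-349) - 90 = -4188 - 90 = -4278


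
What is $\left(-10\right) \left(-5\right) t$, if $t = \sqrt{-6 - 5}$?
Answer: $50 i \sqrt{11} \approx 165.83 i$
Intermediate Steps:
$t = i \sqrt{11}$ ($t = \sqrt{-11} = i \sqrt{11} \approx 3.3166 i$)
$\left(-10\right) \left(-5\right) t = \left(-10\right) \left(-5\right) i \sqrt{11} = 50 i \sqrt{11}$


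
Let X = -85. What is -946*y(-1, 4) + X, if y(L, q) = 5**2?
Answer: -23735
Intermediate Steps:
y(L, q) = 25
-946*y(-1, 4) + X = -946*25 - 85 = -86*275 - 85 = -23650 - 85 = -23735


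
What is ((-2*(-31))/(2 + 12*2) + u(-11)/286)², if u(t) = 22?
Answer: 1024/169 ≈ 6.0592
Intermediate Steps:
((-2*(-31))/(2 + 12*2) + u(-11)/286)² = ((-2*(-31))/(2 + 12*2) + 22/286)² = (62/(2 + 24) + 22*(1/286))² = (62/26 + 1/13)² = (62*(1/26) + 1/13)² = (31/13 + 1/13)² = (32/13)² = 1024/169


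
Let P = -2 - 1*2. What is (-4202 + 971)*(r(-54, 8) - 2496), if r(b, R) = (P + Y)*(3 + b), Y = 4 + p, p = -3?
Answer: 7570233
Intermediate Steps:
P = -4 (P = -2 - 2 = -4)
Y = 1 (Y = 4 - 3 = 1)
r(b, R) = -9 - 3*b (r(b, R) = (-4 + 1)*(3 + b) = -3*(3 + b) = -9 - 3*b)
(-4202 + 971)*(r(-54, 8) - 2496) = (-4202 + 971)*((-9 - 3*(-54)) - 2496) = -3231*((-9 + 162) - 2496) = -3231*(153 - 2496) = -3231*(-2343) = 7570233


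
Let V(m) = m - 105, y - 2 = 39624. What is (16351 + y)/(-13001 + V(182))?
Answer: -18659/4308 ≈ -4.3312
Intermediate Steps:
y = 39626 (y = 2 + 39624 = 39626)
V(m) = -105 + m
(16351 + y)/(-13001 + V(182)) = (16351 + 39626)/(-13001 + (-105 + 182)) = 55977/(-13001 + 77) = 55977/(-12924) = 55977*(-1/12924) = -18659/4308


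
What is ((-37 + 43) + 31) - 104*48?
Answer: -4955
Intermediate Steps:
((-37 + 43) + 31) - 104*48 = (6 + 31) - 4992 = 37 - 4992 = -4955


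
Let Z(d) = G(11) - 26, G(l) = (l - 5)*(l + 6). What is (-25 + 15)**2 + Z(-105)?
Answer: 176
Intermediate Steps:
G(l) = (-5 + l)*(6 + l)
Z(d) = 76 (Z(d) = (-30 + 11 + 11**2) - 26 = (-30 + 11 + 121) - 26 = 102 - 26 = 76)
(-25 + 15)**2 + Z(-105) = (-25 + 15)**2 + 76 = (-10)**2 + 76 = 100 + 76 = 176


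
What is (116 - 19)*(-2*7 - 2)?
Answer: -1552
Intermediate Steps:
(116 - 19)*(-2*7 - 2) = 97*(-14 - 2) = 97*(-16) = -1552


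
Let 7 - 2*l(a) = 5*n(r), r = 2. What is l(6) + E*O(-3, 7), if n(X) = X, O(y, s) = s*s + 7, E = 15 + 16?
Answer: 3469/2 ≈ 1734.5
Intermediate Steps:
E = 31
O(y, s) = 7 + s² (O(y, s) = s² + 7 = 7 + s²)
l(a) = -3/2 (l(a) = 7/2 - 5*2/2 = 7/2 - ½*10 = 7/2 - 5 = -3/2)
l(6) + E*O(-3, 7) = -3/2 + 31*(7 + 7²) = -3/2 + 31*(7 + 49) = -3/2 + 31*56 = -3/2 + 1736 = 3469/2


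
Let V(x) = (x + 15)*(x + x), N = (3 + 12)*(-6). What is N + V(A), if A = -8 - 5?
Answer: -142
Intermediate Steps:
N = -90 (N = 15*(-6) = -90)
A = -13
V(x) = 2*x*(15 + x) (V(x) = (15 + x)*(2*x) = 2*x*(15 + x))
N + V(A) = -90 + 2*(-13)*(15 - 13) = -90 + 2*(-13)*2 = -90 - 52 = -142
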